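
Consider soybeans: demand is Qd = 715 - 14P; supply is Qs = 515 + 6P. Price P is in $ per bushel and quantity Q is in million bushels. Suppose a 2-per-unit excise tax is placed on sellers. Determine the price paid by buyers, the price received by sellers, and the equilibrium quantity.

Sellers keep P_s = P_b - 2 per unit, so supply in terms of the buyer price is Qs = 503 + 6P_b.
Set Qd = Qs: 715 - 14P_b = 503 + 6P_b, so 212 = 20P_b and P_b = 10.6.
Then P_s = 10.6 - 2 = 8.6 and Q = 715 - 14(10.6) = 566.6.

P_b = 10.6, P_s = 8.6, Q = 566.6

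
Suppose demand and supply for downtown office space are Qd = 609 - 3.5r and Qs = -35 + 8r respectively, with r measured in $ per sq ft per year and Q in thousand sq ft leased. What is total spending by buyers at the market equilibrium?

Total spending by buyers = 23128

The market clears where 609 - 3.5r = -35 + 8r. Rearranging, 11.5r = 644, hence r* = 56.
From the demand curve, Q* = 609 - 3.5(56) = 413.
Total spending by buyers = r* × Q* = 56 × 413 = 23128.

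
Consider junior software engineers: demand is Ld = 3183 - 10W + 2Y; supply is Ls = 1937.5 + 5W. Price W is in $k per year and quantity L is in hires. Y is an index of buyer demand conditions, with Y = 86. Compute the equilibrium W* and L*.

W* = 94.5, L* = 2410

With Y = 86, demand is Ld = 3355 - 10W.
Set Ld = Ls: 3355 - 10W = 1937.5 + 5W, so 1417.5 = 15W and W* = 94.5.
Then L* = 3355 - 10(94.5) = 2410.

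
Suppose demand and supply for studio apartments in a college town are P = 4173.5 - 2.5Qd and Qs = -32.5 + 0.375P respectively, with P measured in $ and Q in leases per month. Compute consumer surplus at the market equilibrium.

In direct form, Qd = 1669.4 - 0.4P.
The market clears where 1669.4 - 0.4P = -32.5 + 0.375P. Rearranging, 0.775P = 1701.9, hence P* = 2196.
From the demand curve, Q* = 1669.4 - 0.4(2196) = 791.
Demand choke price (Qd = 0): P = 1669.4/0.4 = 4173.5. Consumer surplus = ½ × (4173.5 - 2196) × 791 = 782101.25.

Consumer surplus = 782101.25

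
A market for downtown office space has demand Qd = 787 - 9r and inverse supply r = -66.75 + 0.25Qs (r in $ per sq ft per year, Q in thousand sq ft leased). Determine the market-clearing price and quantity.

Inverting to quantity form: Qs = 267 + 4r.
The market clears where 787 - 9r = 267 + 4r. Rearranging, 13r = 520, hence r* = 40.
From the demand curve, Q* = 787 - 9(40) = 427.

r* = 40, Q* = 427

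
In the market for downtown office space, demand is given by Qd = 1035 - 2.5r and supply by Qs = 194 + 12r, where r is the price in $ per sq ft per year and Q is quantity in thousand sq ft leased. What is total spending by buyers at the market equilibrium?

Total spending by buyers = 51620

Set Qd = Qs: 1035 - 2.5r = 194 + 12r, so 841 = 14.5r and r* = 58.
Substitute back: Q* = 1035 - 2.5(58) = 890.
Total spending by buyers = r* × Q* = 58 × 890 = 51620.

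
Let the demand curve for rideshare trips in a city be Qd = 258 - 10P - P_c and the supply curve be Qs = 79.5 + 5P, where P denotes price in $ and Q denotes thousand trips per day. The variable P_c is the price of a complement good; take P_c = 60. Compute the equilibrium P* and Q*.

P* = 7.9, Q* = 119

With P_c = 60, demand is Qd = 198 - 10P.
Equating demand and supply, 198 - 10P = 79.5 + 5P gives 15P = 118.5, so P* = 7.9.
Then Q* = 198 - 10(7.9) = 119.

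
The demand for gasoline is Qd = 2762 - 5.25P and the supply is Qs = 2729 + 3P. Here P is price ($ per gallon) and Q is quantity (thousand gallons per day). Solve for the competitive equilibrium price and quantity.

P* = 4, Q* = 2741

Set Qd = Qs: 2762 - 5.25P = 2729 + 3P, so 33 = 8.25P and P* = 4.
From the demand curve, Q* = 2762 - 5.25(4) = 2741.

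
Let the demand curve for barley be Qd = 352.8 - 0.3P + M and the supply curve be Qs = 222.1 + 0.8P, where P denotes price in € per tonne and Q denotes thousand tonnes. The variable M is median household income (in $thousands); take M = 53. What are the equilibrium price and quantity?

With M = 53, demand is Qd = 405.8 - 0.3P.
Set Qd = Qs: 405.8 - 0.3P = 222.1 + 0.8P, so 183.7 = 1.1P and P* = 167.
Substitute back: Q* = 405.8 - 0.3(167) = 355.7.

P* = 167, Q* = 355.7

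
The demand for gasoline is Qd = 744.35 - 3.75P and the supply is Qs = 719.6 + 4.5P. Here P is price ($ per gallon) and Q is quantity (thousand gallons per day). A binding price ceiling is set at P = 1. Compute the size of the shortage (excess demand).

Shortage = 16.5

With P fixed at 1, quantity demanded is 740.6 and quantity supplied is 724.1.
Shortage = Qd - Qs = 740.6 - 724.1 = 16.5.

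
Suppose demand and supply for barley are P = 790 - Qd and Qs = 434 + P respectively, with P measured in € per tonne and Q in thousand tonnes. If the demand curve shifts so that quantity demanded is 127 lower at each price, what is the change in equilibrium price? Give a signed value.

Rewriting in direct form: Qd = 790 - P.
The market clears where 790 - P = 434 + P. Rearranging, 2P = 356, hence P* = 178.
Then Q* = 790 - 178 = 612.
After the shift, demand is Qd = 663 - P.
The new intersection has 229 = 2P, i.e. P = 114.5, Q = 548.5.
ΔP = 114.5 - 178 = -63.5.

ΔP = -63.5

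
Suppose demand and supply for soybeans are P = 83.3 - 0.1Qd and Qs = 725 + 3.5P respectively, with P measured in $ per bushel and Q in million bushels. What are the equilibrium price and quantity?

In direct form, Qd = 833 - 10P.
At equilibrium Qd = Qs, so 833 - 10P = 725 + 3.5P; collecting terms, 108 = 13.5P and P* = 8.
Then Q* = 833 - 10(8) = 753.

P* = 8, Q* = 753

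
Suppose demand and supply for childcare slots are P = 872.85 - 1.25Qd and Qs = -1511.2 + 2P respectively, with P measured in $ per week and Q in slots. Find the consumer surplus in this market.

In direct form, Qd = 698.28 - 0.8P.
At equilibrium Qd = Qs, so 698.28 - 0.8P = -1511.2 + 2P; collecting terms, 2209.48 = 2.8P and P* = 789.1.
Then Q* = 698.28 - 0.8(789.1) = 67.
Demand choke price (Qd = 0): P = 698.28/0.8 = 872.85. Consumer surplus = ½ × (872.85 - 789.1) × 67 = 2805.625.

Consumer surplus = 2805.625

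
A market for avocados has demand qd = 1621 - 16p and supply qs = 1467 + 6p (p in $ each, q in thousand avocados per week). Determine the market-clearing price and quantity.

Set qd = qs: 1621 - 16p = 1467 + 6p, so 154 = 22p and p* = 7.
Substitute back: q* = 1621 - 16(7) = 1509.

p* = 7, q* = 1509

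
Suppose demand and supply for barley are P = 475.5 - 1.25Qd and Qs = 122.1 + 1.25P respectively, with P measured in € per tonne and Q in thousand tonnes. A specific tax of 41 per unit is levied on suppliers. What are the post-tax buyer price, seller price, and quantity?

Inverting to quantity form: Qd = 380.4 - 0.8P.
The tax drives a wedge P_b - P_s = 41. Substituting P_s = P_b - 41 into supply: Qs = 70.85 + 1.25P_b.
Market clearing requires 380.4 - 0.8P_b = 70.85 + 1.25P_b; hence 309.55 = 2.05P_b and P_b = 151.
Then P_s = 151 - 41 = 110 and Q = 380.4 - 0.8(151) = 259.6.

P_b = 151, P_s = 110, Q = 259.6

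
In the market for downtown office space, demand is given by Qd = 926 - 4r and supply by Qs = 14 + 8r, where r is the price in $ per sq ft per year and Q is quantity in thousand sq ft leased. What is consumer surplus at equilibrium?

Equating demand and supply, 926 - 4r = 14 + 8r gives 12r = 912, so r* = 76.
Then Q* = 926 - 4(76) = 622.
Demand choke price (Qd = 0): r = 926/4 = 231.5. Consumer surplus = ½ × (231.5 - 76) × 622 = 48360.5.

Consumer surplus = 48360.5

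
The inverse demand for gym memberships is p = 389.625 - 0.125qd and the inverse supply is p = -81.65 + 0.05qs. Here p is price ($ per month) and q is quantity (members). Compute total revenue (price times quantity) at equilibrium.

Total revenue = 142729

Solving each curve for q: qd = 3117 - 8p and qs = 1633 + 20p.
At equilibrium qd = qs, so 3117 - 8p = 1633 + 20p; collecting terms, 1484 = 28p and p* = 53.
Then q* = 3117 - 8(53) = 2693.
Total revenue = p* × q* = 53 × 2693 = 142729.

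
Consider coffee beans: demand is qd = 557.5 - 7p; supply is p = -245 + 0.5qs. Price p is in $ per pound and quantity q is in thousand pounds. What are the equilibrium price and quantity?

p* = 7.5, q* = 505

Solving each curve for q: qs = 490 + 2p.
Equating demand and supply, 557.5 - 7p = 490 + 2p gives 9p = 67.5, so p* = 7.5.
From the demand curve, q* = 557.5 - 7(7.5) = 505.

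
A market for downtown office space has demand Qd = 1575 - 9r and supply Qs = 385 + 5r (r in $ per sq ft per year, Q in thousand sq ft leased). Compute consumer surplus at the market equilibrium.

Set Qd = Qs: 1575 - 9r = 385 + 5r, so 1190 = 14r and r* = 85.
Substitute back: Q* = 1575 - 9(85) = 810.
Demand choke price (Qd = 0): r = 1575/9 = 175. Consumer surplus = ½ × (175 - 85) × 810 = 36450.

Consumer surplus = 36450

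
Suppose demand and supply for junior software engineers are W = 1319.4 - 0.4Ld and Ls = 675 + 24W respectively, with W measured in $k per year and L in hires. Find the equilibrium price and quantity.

Inverting to quantity form: Ld = 3298.5 - 2.5W.
The market clears where 3298.5 - 2.5W = 675 + 24W. Rearranging, 26.5W = 2623.5, hence W* = 99.
Then L* = 3298.5 - 2.5(99) = 3051.

W* = 99, L* = 3051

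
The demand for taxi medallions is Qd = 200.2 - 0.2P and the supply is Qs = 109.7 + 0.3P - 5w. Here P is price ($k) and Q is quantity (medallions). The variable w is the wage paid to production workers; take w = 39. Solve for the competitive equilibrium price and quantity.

P* = 571, Q* = 86

With w = 39, supply is Qs = -85.3 + 0.3P.
The market clears where 200.2 - 0.2P = -85.3 + 0.3P. Rearranging, 0.5P = 285.5, hence P* = 571.
Plugging P* into demand: Q* = 200.2 - 0.2(571) = 86.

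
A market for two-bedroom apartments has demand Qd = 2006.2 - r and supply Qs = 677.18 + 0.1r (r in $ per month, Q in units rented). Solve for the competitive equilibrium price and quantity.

The market clears where 2006.2 - r = 677.18 + 0.1r. Rearranging, 1.1r = 1329.02, hence r* = 1208.2.
Then Q* = 2006.2 - 1208.2 = 798.

r* = 1208.2, Q* = 798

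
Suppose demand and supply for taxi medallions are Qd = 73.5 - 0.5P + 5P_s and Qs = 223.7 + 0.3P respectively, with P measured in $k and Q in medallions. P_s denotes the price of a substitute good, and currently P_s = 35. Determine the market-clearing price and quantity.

With P_s = 35, demand is Qd = 248.5 - 0.5P.
The market clears where 248.5 - 0.5P = 223.7 + 0.3P. Rearranging, 0.8P = 24.8, hence P* = 31.
Plugging P* into demand: Q* = 248.5 - 0.5(31) = 233.

P* = 31, Q* = 233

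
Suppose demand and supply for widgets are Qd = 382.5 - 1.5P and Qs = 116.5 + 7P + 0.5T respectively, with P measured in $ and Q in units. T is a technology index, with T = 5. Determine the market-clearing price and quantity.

With T = 5, supply is Qs = 119 + 7P.
The market clears where 382.5 - 1.5P = 119 + 7P. Rearranging, 8.5P = 263.5, hence P* = 31.
Then Q* = 382.5 - 1.5(31) = 336.

P* = 31, Q* = 336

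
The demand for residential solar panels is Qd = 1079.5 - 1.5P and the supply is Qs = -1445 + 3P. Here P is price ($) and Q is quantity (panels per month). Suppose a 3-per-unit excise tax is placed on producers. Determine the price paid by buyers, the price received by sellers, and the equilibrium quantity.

P_b = 563, P_s = 560, Q = 235

Producers keep P_s = P_b - 3 per unit, so supply in terms of the buyer price is Qs = -1454 + 3P_b.
Equate demand and the shifted supply: 1079.5 - 1.5P_b = -1454 + 3P_b, giving 4.5P_b = 2533.5, so P_b = 563.
So P_s = 560 and the quantity traded is Q = 1079.5 - 1.5(563) = 235.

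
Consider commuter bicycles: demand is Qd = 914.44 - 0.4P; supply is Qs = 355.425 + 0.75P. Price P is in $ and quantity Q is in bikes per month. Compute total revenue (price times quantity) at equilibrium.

Total revenue = 349992

The market clears where 914.44 - 0.4P = 355.425 + 0.75P. Rearranging, 1.15P = 559.015, hence P* = 486.1.
Plugging P* into demand: Q* = 914.44 - 0.4(486.1) = 720.
Total revenue = P* × Q* = 486.1 × 720 = 349992.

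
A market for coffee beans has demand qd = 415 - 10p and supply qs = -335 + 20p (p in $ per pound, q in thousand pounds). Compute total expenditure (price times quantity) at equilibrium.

Total expenditure = 4125

Set qd = qs: 415 - 10p = -335 + 20p, so 750 = 30p and p* = 25.
Substitute back: q* = 415 - 10(25) = 165.
Total expenditure = p* × q* = 25 × 165 = 4125.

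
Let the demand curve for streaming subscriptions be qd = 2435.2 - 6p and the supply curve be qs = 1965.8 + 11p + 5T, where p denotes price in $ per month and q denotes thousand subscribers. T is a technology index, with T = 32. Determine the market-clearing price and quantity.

With T = 32, supply is qs = 2125.8 + 11p.
Set qd = qs: 2435.2 - 6p = 2125.8 + 11p, so 309.4 = 17p and p* = 18.2.
Substitute back: q* = 2435.2 - 6(18.2) = 2326.

p* = 18.2, q* = 2326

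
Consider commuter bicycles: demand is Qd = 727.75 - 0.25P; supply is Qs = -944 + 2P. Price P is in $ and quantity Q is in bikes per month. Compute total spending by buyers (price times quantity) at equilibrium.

At equilibrium Qd = Qs, so 727.75 - 0.25P = -944 + 2P; collecting terms, 1671.75 = 2.25P and P* = 743.
Plugging P* into demand: Q* = 727.75 - 0.25(743) = 542.
Total spending by buyers = P* × Q* = 743 × 542 = 402706.

Total spending by buyers = 402706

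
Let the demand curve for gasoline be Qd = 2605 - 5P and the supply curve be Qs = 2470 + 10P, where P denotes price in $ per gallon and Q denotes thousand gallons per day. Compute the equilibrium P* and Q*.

P* = 9, Q* = 2560

The market clears where 2605 - 5P = 2470 + 10P. Rearranging, 15P = 135, hence P* = 9.
Substitute back: Q* = 2605 - 5(9) = 2560.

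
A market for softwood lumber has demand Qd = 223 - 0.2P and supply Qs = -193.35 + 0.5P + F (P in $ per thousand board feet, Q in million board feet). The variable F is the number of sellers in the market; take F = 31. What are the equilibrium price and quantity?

P* = 550.5, Q* = 112.9

With F = 31, supply is Qs = -162.35 + 0.5P.
The market clears where 223 - 0.2P = -162.35 + 0.5P. Rearranging, 0.7P = 385.35, hence P* = 550.5.
Plugging P* into demand: Q* = 223 - 0.2(550.5) = 112.9.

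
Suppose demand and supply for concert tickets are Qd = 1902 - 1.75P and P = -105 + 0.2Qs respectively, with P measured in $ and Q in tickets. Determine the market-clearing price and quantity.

P* = 204, Q* = 1545

Inverting to quantity form: Qs = 525 + 5P.
Equating demand and supply, 1902 - 1.75P = 525 + 5P gives 6.75P = 1377, so P* = 204.
Substitute back: Q* = 1902 - 1.75(204) = 1545.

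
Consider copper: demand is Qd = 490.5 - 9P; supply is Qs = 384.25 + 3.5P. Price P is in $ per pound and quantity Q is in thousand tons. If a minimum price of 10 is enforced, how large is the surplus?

Evaluating both curves at the floor price 10 gives Qd = 400.5, Qs = 419.25.
Surplus = Qs - Qd = 419.25 - 400.5 = 18.75.

Surplus = 18.75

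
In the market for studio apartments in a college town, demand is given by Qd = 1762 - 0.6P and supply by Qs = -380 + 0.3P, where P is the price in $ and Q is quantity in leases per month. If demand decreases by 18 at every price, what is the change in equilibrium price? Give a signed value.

Set Qd = Qs: 1762 - 0.6P = -380 + 0.3P, so 2142 = 0.9P and P* = 2380.
Plugging P* into demand: Q* = 1762 - 0.6(2380) = 334.
After the shift, demand is Qd = 1744 - 0.6P.
Re-solving, 0.9P = 2124 gives P = 2360 and Q = 328.
ΔP = 2360 - 2380 = -20.

ΔP = -20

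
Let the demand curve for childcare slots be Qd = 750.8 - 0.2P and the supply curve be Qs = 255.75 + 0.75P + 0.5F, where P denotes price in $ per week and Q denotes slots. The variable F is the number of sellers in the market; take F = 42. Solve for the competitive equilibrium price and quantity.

P* = 499, Q* = 651

With F = 42, supply is Qs = 276.75 + 0.75P.
Set Qd = Qs: 750.8 - 0.2P = 276.75 + 0.75P, so 474.05 = 0.95P and P* = 499.
Plugging P* into demand: Q* = 750.8 - 0.2(499) = 651.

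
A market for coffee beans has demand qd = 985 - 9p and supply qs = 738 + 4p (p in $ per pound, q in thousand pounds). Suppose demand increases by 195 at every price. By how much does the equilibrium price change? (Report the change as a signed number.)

Δp = 15

Set qd = qs: 985 - 9p = 738 + 4p, so 247 = 13p and p* = 19.
Substitute back: q* = 985 - 9(19) = 814.
After the shift, demand is qd = 1180 - 9p.
New equilibrium: 442 = 13p, so p = 34 and q = 874.
Δp = 34 - 19 = 15.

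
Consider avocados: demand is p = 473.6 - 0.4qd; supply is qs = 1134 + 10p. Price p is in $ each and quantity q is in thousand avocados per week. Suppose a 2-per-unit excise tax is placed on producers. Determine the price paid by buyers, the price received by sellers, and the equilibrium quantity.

Inverting to quantity form: qd = 1184 - 2.5p.
The tax drives a wedge p_b - p_s = 2. Substituting p_s = p_b - 2 into supply: qs = 1114 + 10p_b.
Market clearing requires 1184 - 2.5p_b = 1114 + 10p_b; hence 70 = 12.5p_b and p_b = 5.6.
Then p_s = 5.6 - 2 = 3.6 and q = 1184 - 2.5(5.6) = 1170.

p_b = 5.6, p_s = 3.6, q = 1170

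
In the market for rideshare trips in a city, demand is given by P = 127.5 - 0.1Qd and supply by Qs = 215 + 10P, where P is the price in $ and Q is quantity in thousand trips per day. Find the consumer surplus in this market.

Solving each curve for Q: Qd = 1275 - 10P.
Equating demand and supply, 1275 - 10P = 215 + 10P gives 20P = 1060, so P* = 53.
From the demand curve, Q* = 1275 - 10(53) = 745.
Demand choke price (Qd = 0): P = 1275/10 = 127.5. Consumer surplus = ½ × (127.5 - 53) × 745 = 27751.25.

Consumer surplus = 27751.25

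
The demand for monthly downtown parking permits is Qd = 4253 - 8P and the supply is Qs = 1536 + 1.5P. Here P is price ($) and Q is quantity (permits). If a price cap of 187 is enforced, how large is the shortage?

Shortage = 940.5

At P = 187: Qd = 2757 and Qs = 1816.5.
Shortage = Qd - Qs = 2757 - 1816.5 = 940.5.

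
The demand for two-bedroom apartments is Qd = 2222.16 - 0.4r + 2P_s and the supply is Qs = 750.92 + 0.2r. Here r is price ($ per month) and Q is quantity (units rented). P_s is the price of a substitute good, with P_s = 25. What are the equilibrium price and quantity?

With P_s = 25, demand is Qd = 2272.16 - 0.4r.
The market clears where 2272.16 - 0.4r = 750.92 + 0.2r. Rearranging, 0.6r = 1521.24, hence r* = 2535.4.
Then Q* = 2272.16 - 0.4(2535.4) = 1258.

r* = 2535.4, Q* = 1258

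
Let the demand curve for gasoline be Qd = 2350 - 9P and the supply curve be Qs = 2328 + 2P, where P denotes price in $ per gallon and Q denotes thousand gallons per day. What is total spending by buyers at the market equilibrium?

Equating demand and supply, 2350 - 9P = 2328 + 2P gives 11P = 22, so P* = 2.
Substitute back: Q* = 2350 - 9(2) = 2332.
Total spending by buyers = P* × Q* = 2 × 2332 = 4664.

Total spending by buyers = 4664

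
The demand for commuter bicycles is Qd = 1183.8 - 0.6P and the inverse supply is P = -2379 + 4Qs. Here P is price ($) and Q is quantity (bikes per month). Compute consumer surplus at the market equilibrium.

Inverting to quantity form: Qs = 594.75 + 0.25P.
At equilibrium Qd = Qs, so 1183.8 - 0.6P = 594.75 + 0.25P; collecting terms, 589.05 = 0.85P and P* = 693.
Plugging P* into demand: Q* = 1183.8 - 0.6(693) = 768.
Demand choke price (Qd = 0): P = 1183.8/0.6 = 1973. Consumer surplus = ½ × (1973 - 693) × 768 = 491520.

Consumer surplus = 491520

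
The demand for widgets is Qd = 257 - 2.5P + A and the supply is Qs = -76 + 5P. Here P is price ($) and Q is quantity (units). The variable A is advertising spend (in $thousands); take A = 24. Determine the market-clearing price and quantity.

With A = 24, demand is Qd = 281 - 2.5P.
Equating demand and supply, 281 - 2.5P = -76 + 5P gives 7.5P = 357, so P* = 47.6.
Substitute back: Q* = 281 - 2.5(47.6) = 162.

P* = 47.6, Q* = 162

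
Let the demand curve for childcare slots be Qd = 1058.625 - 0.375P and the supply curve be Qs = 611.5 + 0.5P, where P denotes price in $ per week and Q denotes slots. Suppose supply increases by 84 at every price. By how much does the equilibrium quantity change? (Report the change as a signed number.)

The market clears where 1058.625 - 0.375P = 611.5 + 0.5P. Rearranging, 0.875P = 447.125, hence P* = 511.
From the demand curve, Q* = 1058.625 - 0.375(511) = 867.
After the shift, supply is Qs = 695.5 + 0.5P.
Re-solving, 0.875P = 363.125 gives P = 415 and Q = 903.
ΔQ = 903 - 867 = 36.

ΔQ = 36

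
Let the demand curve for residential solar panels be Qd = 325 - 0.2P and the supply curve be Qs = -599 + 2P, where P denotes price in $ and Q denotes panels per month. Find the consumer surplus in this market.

Equating demand and supply, 325 - 0.2P = -599 + 2P gives 2.2P = 924, so P* = 420.
Substitute back: Q* = 325 - 0.2(420) = 241.
Demand choke price (Qd = 0): P = 325/0.2 = 1625. Consumer surplus = ½ × (1625 - 420) × 241 = 145202.5.

Consumer surplus = 145202.5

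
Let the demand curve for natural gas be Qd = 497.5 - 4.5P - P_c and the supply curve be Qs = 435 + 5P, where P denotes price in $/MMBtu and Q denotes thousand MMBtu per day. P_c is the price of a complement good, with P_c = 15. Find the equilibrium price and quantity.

P* = 5, Q* = 460

With P_c = 15, demand is Qd = 482.5 - 4.5P.
Equating demand and supply, 482.5 - 4.5P = 435 + 5P gives 9.5P = 47.5, so P* = 5.
Plugging P* into demand: Q* = 482.5 - 4.5(5) = 460.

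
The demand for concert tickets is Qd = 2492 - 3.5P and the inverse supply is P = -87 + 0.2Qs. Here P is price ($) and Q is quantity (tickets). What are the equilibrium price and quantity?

Solving each curve for Q: Qs = 435 + 5P.
The market clears where 2492 - 3.5P = 435 + 5P. Rearranging, 8.5P = 2057, hence P* = 242.
From the demand curve, Q* = 2492 - 3.5(242) = 1645.

P* = 242, Q* = 1645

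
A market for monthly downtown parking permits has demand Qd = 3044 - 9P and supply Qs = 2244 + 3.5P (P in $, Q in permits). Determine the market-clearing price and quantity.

P* = 64, Q* = 2468

Set Qd = Qs: 3044 - 9P = 2244 + 3.5P, so 800 = 12.5P and P* = 64.
Substitute back: Q* = 3044 - 9(64) = 2468.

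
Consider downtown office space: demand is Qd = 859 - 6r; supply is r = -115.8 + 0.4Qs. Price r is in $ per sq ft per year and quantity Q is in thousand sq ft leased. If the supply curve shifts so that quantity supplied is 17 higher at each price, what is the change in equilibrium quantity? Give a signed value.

Solving each curve for Q: Qs = 289.5 + 2.5r.
Set Qd = Qs: 859 - 6r = 289.5 + 2.5r, so 569.5 = 8.5r and r* = 67.
From the demand curve, Q* = 859 - 6(67) = 457.
After the shift, supply is Qs = 306.5 + 2.5r.
New equilibrium: 552.5 = 8.5r, so r = 65 and Q = 469.
ΔQ = 469 - 457 = 12.

ΔQ = 12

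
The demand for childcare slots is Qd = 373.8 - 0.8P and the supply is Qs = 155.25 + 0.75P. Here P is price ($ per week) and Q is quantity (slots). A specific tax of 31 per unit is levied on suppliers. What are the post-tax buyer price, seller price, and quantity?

P_b = 156, P_s = 125, Q = 249

Suppliers keep P_s = P_b - 31 per unit, so supply in terms of the buyer price is Qs = 132 + 0.75P_b.
Set Qd = Qs: 373.8 - 0.8P_b = 132 + 0.75P_b, so 241.8 = 1.55P_b and P_b = 156.
Then P_s = 156 - 31 = 125 and Q = 373.8 - 0.8(156) = 249.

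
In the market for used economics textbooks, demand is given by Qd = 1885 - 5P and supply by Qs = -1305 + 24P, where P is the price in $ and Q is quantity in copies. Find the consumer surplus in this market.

Consumer surplus = 178222.5

Set Qd = Qs: 1885 - 5P = -1305 + 24P, so 3190 = 29P and P* = 110.
Plugging P* into demand: Q* = 1885 - 5(110) = 1335.
Demand choke price (Qd = 0): P = 1885/5 = 377. Consumer surplus = ½ × (377 - 110) × 1335 = 178222.5.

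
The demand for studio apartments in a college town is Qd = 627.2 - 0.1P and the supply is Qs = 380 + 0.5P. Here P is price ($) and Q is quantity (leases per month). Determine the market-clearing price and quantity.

P* = 412, Q* = 586

Equating demand and supply, 627.2 - 0.1P = 380 + 0.5P gives 0.6P = 247.2, so P* = 412.
From the demand curve, Q* = 627.2 - 0.1(412) = 586.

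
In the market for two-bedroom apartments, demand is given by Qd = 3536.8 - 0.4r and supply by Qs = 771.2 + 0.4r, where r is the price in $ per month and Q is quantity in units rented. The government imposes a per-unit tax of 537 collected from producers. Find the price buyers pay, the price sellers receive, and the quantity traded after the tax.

The tax drives a wedge r_b - r_s = 537. Substituting r_s = r_b - 537 into supply: Qs = 556.4 + 0.4r_b.
Equate demand and the shifted supply: 3536.8 - 0.4r_b = 556.4 + 0.4r_b, giving 0.8r_b = 2980.4, so r_b = 3725.5.
Then r_s = 3725.5 - 537 = 3188.5 and Q = 3536.8 - 0.4(3725.5) = 2046.6.

r_b = 3725.5, r_s = 3188.5, Q = 2046.6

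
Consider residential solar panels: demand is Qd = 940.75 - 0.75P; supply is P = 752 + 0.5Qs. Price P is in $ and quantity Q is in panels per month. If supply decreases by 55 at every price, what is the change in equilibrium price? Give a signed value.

Rewriting in direct form: Qs = -1504 + 2P.
At equilibrium Qd = Qs, so 940.75 - 0.75P = -1504 + 2P; collecting terms, 2444.75 = 2.75P and P* = 889.
Substitute back: Q* = 940.75 - 0.75(889) = 274.
After the shift, supply is Qs = -1559 + 2P.
Re-solving, 2.75P = 2499.75 gives P = 909 and Q = 259.
ΔP = 909 - 889 = 20.

ΔP = 20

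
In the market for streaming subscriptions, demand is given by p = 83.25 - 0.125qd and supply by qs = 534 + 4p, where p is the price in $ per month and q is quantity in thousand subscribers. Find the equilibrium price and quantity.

p* = 11, q* = 578

Inverting to quantity form: qd = 666 - 8p.
Set qd = qs: 666 - 8p = 534 + 4p, so 132 = 12p and p* = 11.
Plugging p* into demand: q* = 666 - 8(11) = 578.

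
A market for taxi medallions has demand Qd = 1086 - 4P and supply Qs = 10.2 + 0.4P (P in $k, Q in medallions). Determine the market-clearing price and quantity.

P* = 244.5, Q* = 108

At equilibrium Qd = Qs, so 1086 - 4P = 10.2 + 0.4P; collecting terms, 1075.8 = 4.4P and P* = 244.5.
Substitute back: Q* = 1086 - 4(244.5) = 108.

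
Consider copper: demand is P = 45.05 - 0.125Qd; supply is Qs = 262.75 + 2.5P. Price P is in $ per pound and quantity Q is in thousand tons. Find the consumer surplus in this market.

Consumer surplus = 5112.25

Solving each curve for Q: Qd = 360.4 - 8P.
The market clears where 360.4 - 8P = 262.75 + 2.5P. Rearranging, 10.5P = 97.65, hence P* = 9.3.
From the demand curve, Q* = 360.4 - 8(9.3) = 286.
Demand choke price (Qd = 0): P = 360.4/8 = 45.05. Consumer surplus = ½ × (45.05 - 9.3) × 286 = 5112.25.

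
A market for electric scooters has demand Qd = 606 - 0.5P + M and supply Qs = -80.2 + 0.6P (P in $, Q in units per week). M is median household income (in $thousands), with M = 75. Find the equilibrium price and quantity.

P* = 692, Q* = 335

With M = 75, demand is Qd = 681 - 0.5P.
The market clears where 681 - 0.5P = -80.2 + 0.6P. Rearranging, 1.1P = 761.2, hence P* = 692.
Substitute back: Q* = 681 - 0.5(692) = 335.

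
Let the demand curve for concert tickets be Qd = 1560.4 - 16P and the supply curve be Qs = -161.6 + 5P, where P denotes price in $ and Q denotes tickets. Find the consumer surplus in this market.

At equilibrium Qd = Qs, so 1560.4 - 16P = -161.6 + 5P; collecting terms, 1722 = 21P and P* = 82.
From the demand curve, Q* = 1560.4 - 16(82) = 248.4.
Demand choke price (Qd = 0): P = 1560.4/16 = 97.525. Consumer surplus = ½ × (97.525 - 82) × 248.4 = 1928.205.

Consumer surplus = 1928.205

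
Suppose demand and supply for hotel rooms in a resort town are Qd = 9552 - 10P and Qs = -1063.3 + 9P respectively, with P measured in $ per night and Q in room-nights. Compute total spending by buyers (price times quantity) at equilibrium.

Total spending by buyers = 2215245.5

Set Qd = Qs: 9552 - 10P = -1063.3 + 9P, so 10615.3 = 19P and P* = 558.7.
Then Q* = 9552 - 10(558.7) = 3965.
Total spending by buyers = P* × Q* = 558.7 × 3965 = 2215245.5.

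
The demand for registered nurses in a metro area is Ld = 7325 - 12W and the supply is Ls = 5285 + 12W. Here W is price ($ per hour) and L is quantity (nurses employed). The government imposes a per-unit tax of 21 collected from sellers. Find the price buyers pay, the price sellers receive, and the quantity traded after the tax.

W_b = 95.5, W_s = 74.5, L = 6179

Sellers keep W_s = W_b - 21 per unit, so supply in terms of the buyer price is Ls = 5033 + 12W_b.
Equate demand and the shifted supply: 7325 - 12W_b = 5033 + 12W_b, giving 24W_b = 2292, so W_b = 95.5.
Then W_s = 95.5 - 21 = 74.5 and L = 7325 - 12(95.5) = 6179.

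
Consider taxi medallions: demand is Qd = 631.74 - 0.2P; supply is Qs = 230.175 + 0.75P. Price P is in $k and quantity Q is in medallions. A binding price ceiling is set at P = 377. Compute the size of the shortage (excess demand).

At P = 377: Qd = 556.34 and Qs = 512.925.
Shortage = Qd - Qs = 556.34 - 512.925 = 43.415.

Shortage = 43.415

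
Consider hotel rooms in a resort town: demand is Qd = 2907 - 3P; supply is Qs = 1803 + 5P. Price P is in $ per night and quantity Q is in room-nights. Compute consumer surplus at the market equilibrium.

Equating demand and supply, 2907 - 3P = 1803 + 5P gives 8P = 1104, so P* = 138.
Then Q* = 2907 - 3(138) = 2493.
Demand choke price (Qd = 0): P = 2907/3 = 969. Consumer surplus = ½ × (969 - 138) × 2493 = 1035841.5.

Consumer surplus = 1035841.5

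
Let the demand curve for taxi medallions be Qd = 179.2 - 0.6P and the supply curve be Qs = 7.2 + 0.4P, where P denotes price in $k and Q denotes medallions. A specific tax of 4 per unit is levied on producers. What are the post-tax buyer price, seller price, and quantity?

P_b = 173.6, P_s = 169.6, Q = 75.04

The tax drives a wedge P_b - P_s = 4. Substituting P_s = P_b - 4 into supply: Qs = 5.6 + 0.4P_b.
Equate demand and the shifted supply: 179.2 - 0.6P_b = 5.6 + 0.4P_b, giving P_b = 173.6, so P_b = 173.6.
So P_s = 169.6 and the quantity traded is Q = 179.2 - 0.6(173.6) = 75.04.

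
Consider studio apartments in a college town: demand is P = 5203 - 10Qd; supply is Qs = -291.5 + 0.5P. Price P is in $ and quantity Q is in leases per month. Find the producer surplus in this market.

Producer surplus = 148225

In direct form, Qd = 520.3 - 0.1P.
Set Qd = Qs: 520.3 - 0.1P = -291.5 + 0.5P, so 811.8 = 0.6P and P* = 1353.
From the demand curve, Q* = 520.3 - 0.1(1353) = 385.
Supply choke price (Qs = 0): P = 583. Producer surplus = ½ × (1353 - 583) × 385 = 148225.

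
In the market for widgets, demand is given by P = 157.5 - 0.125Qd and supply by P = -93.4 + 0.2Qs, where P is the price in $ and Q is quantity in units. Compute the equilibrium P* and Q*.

Rewriting in direct form: Qd = 1260 - 8P and Qs = 467 + 5P.
The market clears where 1260 - 8P = 467 + 5P. Rearranging, 13P = 793, hence P* = 61.
From the demand curve, Q* = 1260 - 8(61) = 772.

P* = 61, Q* = 772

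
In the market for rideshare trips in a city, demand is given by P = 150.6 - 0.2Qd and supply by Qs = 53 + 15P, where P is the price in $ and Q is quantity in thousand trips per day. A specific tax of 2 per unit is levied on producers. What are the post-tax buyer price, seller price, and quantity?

P_b = 36.5, P_s = 34.5, Q = 570.5

Inverting to quantity form: Qd = 753 - 5P.
Producers keep P_s = P_b - 2 per unit, so supply in terms of the buyer price is Qs = 23 + 15P_b.
Market clearing requires 753 - 5P_b = 23 + 15P_b; hence 730 = 20P_b and P_b = 36.5.
Then P_s = 36.5 - 2 = 34.5 and Q = 753 - 5(36.5) = 570.5.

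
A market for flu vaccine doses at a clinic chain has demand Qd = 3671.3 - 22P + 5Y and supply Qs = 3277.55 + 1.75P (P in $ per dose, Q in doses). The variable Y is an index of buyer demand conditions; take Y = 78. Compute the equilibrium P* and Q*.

P* = 33, Q* = 3335.3

With Y = 78, demand is Qd = 4061.3 - 22P.
The market clears where 4061.3 - 22P = 3277.55 + 1.75P. Rearranging, 23.75P = 783.75, hence P* = 33.
Then Q* = 4061.3 - 22(33) = 3335.3.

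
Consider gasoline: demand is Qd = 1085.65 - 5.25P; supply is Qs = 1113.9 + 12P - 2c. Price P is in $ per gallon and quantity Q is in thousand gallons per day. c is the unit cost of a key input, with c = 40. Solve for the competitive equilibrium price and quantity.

With c = 40, supply is Qs = 1033.9 + 12P.
Equating demand and supply, 1085.65 - 5.25P = 1033.9 + 12P gives 17.25P = 51.75, so P* = 3.
Then Q* = 1085.65 - 5.25(3) = 1069.9.

P* = 3, Q* = 1069.9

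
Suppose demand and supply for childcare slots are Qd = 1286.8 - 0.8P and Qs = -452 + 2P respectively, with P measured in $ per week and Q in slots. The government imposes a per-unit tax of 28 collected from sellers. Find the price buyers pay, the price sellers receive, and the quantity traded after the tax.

P_b = 641, P_s = 613, Q = 774

Sellers keep P_s = P_b - 28 per unit, so supply in terms of the buyer price is Qs = -508 + 2P_b.
Equate demand and the shifted supply: 1286.8 - 0.8P_b = -508 + 2P_b, giving 2.8P_b = 1794.8, so P_b = 641.
So P_s = 613 and the quantity traded is Q = 1286.8 - 0.8(641) = 774.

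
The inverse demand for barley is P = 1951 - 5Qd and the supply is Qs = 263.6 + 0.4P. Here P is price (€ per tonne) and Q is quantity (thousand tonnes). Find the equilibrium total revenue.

Total revenue = 73428

Rewriting in direct form: Qd = 390.2 - 0.2P.
Set Qd = Qs: 390.2 - 0.2P = 263.6 + 0.4P, so 126.6 = 0.6P and P* = 211.
Substitute back: Q* = 390.2 - 0.2(211) = 348.
Total revenue = P* × Q* = 211 × 348 = 73428.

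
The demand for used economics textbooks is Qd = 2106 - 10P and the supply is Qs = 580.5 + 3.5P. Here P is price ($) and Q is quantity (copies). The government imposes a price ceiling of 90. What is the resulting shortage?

Shortage = 310.5

With P fixed at 90, quantity demanded is 1206 and quantity supplied is 895.5.
Shortage = Qd - Qs = 1206 - 895.5 = 310.5.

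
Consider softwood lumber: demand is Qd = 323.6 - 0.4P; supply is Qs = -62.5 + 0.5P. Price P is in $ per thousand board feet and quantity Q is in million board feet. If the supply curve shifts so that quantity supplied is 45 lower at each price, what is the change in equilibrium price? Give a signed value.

The market clears where 323.6 - 0.4P = -62.5 + 0.5P. Rearranging, 0.9P = 386.1, hence P* = 429.
Then Q* = 323.6 - 0.4(429) = 152.
After the shift, supply is Qs = -107.5 + 0.5P.
New equilibrium: 431.1 = 0.9P, so P = 479 and Q = 132.
ΔP = 479 - 429 = 50.

ΔP = 50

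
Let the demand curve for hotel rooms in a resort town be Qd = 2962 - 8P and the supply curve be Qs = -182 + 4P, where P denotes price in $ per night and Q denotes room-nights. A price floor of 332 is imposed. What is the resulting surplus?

Surplus = 840

With P fixed at 332, quantity demanded is 306 and quantity supplied is 1146.
Surplus = Qs - Qd = 1146 - 306 = 840.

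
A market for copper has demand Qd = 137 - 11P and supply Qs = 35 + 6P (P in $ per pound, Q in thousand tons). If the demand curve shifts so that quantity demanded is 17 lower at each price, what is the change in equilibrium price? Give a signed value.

Set Qd = Qs: 137 - 11P = 35 + 6P, so 102 = 17P and P* = 6.
Then Q* = 137 - 11(6) = 71.
After the shift, demand is Qd = 120 - 11P.
New equilibrium: 85 = 17P, so P = 5 and Q = 65.
ΔP = 5 - 6 = -1.

ΔP = -1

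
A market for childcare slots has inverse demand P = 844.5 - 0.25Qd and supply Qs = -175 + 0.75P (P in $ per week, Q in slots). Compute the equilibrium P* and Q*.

Inverting to quantity form: Qd = 3378 - 4P.
Set Qd = Qs: 3378 - 4P = -175 + 0.75P, so 3553 = 4.75P and P* = 748.
Substitute back: Q* = 3378 - 4(748) = 386.

P* = 748, Q* = 386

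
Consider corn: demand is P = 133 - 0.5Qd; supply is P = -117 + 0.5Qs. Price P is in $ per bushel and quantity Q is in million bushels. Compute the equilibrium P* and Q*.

P* = 8, Q* = 250

In direct form, Qd = 266 - 2P and Qs = 234 + 2P.
Equating demand and supply, 266 - 2P = 234 + 2P gives 4P = 32, so P* = 8.
From the demand curve, Q* = 266 - 2(8) = 250.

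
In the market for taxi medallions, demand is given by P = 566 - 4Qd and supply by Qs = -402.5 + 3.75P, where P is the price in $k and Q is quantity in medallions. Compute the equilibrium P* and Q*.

In direct form, Qd = 141.5 - 0.25P.
At equilibrium Qd = Qs, so 141.5 - 0.25P = -402.5 + 3.75P; collecting terms, 544 = 4P and P* = 136.
Substitute back: Q* = 141.5 - 0.25(136) = 107.5.

P* = 136, Q* = 107.5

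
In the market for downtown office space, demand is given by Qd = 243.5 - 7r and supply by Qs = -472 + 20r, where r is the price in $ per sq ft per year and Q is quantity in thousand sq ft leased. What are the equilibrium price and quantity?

r* = 26.5, Q* = 58

Equating demand and supply, 243.5 - 7r = -472 + 20r gives 27r = 715.5, so r* = 26.5.
Substitute back: Q* = 243.5 - 7(26.5) = 58.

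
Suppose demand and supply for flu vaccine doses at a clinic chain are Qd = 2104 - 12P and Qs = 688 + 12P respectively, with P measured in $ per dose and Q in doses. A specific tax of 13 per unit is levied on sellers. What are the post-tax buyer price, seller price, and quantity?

Sellers keep P_s = P_b - 13 per unit, so supply in terms of the buyer price is Qs = 532 + 12P_b.
Market clearing requires 2104 - 12P_b = 532 + 12P_b; hence 1572 = 24P_b and P_b = 65.5.
So P_s = 52.5 and the quantity traded is Q = 2104 - 12(65.5) = 1318.

P_b = 65.5, P_s = 52.5, Q = 1318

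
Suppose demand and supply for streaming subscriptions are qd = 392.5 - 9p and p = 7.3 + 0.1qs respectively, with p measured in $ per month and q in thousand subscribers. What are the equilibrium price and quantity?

p* = 24.5, q* = 172

Solving each curve for q: qs = -73 + 10p.
At equilibrium qd = qs, so 392.5 - 9p = -73 + 10p; collecting terms, 465.5 = 19p and p* = 24.5.
Substitute back: q* = 392.5 - 9(24.5) = 172.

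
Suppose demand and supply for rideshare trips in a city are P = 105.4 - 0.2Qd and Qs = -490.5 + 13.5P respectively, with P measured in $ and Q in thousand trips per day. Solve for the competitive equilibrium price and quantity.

P* = 55, Q* = 252

Solving each curve for Q: Qd = 527 - 5P.
The market clears where 527 - 5P = -490.5 + 13.5P. Rearranging, 18.5P = 1017.5, hence P* = 55.
From the demand curve, Q* = 527 - 5(55) = 252.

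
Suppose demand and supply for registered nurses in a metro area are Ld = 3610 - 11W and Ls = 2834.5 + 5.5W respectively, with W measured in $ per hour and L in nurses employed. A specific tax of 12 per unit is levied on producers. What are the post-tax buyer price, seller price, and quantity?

W_b = 51, W_s = 39, L = 3049

With a tax of 12 on producers, they supply based on the net price W_s = W_b - 12, so Ls = 2768.5 + 5.5W_b.
Market clearing requires 3610 - 11W_b = 2768.5 + 5.5W_b; hence 841.5 = 16.5W_b and W_b = 51.
So W_s = 39 and the quantity traded is L = 3610 - 11(51) = 3049.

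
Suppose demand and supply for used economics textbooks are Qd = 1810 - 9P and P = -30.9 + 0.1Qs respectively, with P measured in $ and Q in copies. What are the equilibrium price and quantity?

P* = 79, Q* = 1099

Rewriting in direct form: Qs = 309 + 10P.
Set Qd = Qs: 1810 - 9P = 309 + 10P, so 1501 = 19P and P* = 79.
From the demand curve, Q* = 1810 - 9(79) = 1099.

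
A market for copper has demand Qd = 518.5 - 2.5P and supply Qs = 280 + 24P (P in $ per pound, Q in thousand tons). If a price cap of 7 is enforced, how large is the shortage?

Evaluating both curves at the ceiling price 7 gives Qd = 501, Qs = 448.
Shortage = Qd - Qs = 501 - 448 = 53.

Shortage = 53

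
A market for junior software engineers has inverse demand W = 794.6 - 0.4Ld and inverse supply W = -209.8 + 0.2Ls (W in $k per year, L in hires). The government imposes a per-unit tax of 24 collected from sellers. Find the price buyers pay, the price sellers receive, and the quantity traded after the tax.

W_b = 141, W_s = 117, L = 1634

Inverting to quantity form: Ld = 1986.5 - 2.5W and Ls = 1049 + 5W.
Sellers keep W_s = W_b - 24 per unit, so supply in terms of the buyer price is Ls = 929 + 5W_b.
Set Ld = Ls: 1986.5 - 2.5W_b = 929 + 5W_b, so 1057.5 = 7.5W_b and W_b = 141.
So W_s = 117 and the quantity traded is L = 1986.5 - 2.5(141) = 1634.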